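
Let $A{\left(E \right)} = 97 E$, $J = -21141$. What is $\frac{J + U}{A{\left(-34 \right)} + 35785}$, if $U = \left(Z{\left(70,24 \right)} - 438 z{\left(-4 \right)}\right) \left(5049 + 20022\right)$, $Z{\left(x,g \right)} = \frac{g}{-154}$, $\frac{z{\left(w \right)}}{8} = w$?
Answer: $\frac{9018498921}{833833} \approx 10816.0$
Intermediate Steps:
$z{\left(w \right)} = 8 w$
$Z{\left(x,g \right)} = - \frac{g}{154}$ ($Z{\left(x,g \right)} = g \left(- \frac{1}{154}\right) = - \frac{g}{154}$)
$U = \frac{27057124620}{77}$ ($U = \left(\left(- \frac{1}{154}\right) 24 - 438 \cdot 8 \left(-4\right)\right) \left(5049 + 20022\right) = \left(- \frac{12}{77} - -14016\right) 25071 = \left(- \frac{12}{77} + 14016\right) 25071 = \frac{1079220}{77} \cdot 25071 = \frac{27057124620}{77} \approx 3.5139 \cdot 10^{8}$)
$\frac{J + U}{A{\left(-34 \right)} + 35785} = \frac{-21141 + \frac{27057124620}{77}}{97 \left(-34\right) + 35785} = \frac{27055496763}{77 \left(-3298 + 35785\right)} = \frac{27055496763}{77 \cdot 32487} = \frac{27055496763}{77} \cdot \frac{1}{32487} = \frac{9018498921}{833833}$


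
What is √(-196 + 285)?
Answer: √89 ≈ 9.4340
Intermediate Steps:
√(-196 + 285) = √89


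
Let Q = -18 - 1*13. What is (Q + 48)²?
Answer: 289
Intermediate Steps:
Q = -31 (Q = -18 - 13 = -31)
(Q + 48)² = (-31 + 48)² = 17² = 289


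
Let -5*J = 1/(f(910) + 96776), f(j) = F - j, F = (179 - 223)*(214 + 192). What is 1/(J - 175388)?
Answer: -390010/68403073881 ≈ -5.7016e-6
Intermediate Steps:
F = -17864 (F = -44*406 = -17864)
f(j) = -17864 - j
J = -1/390010 (J = -1/(5*((-17864 - 1*910) + 96776)) = -1/(5*((-17864 - 910) + 96776)) = -1/(5*(-18774 + 96776)) = -⅕/78002 = -⅕*1/78002 = -1/390010 ≈ -2.5640e-6)
1/(J - 175388) = 1/(-1/390010 - 175388) = 1/(-68403073881/390010) = -390010/68403073881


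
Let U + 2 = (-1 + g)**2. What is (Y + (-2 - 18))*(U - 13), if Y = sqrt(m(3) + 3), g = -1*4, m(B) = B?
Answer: -200 + 10*sqrt(6) ≈ -175.51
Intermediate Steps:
g = -4
Y = sqrt(6) (Y = sqrt(3 + 3) = sqrt(6) ≈ 2.4495)
U = 23 (U = -2 + (-1 - 4)**2 = -2 + (-5)**2 = -2 + 25 = 23)
(Y + (-2 - 18))*(U - 13) = (sqrt(6) + (-2 - 18))*(23 - 13) = (sqrt(6) - 20)*10 = (-20 + sqrt(6))*10 = -200 + 10*sqrt(6)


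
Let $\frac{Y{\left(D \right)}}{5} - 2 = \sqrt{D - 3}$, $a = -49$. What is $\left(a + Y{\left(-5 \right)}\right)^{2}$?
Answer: $1321 - 780 i \sqrt{2} \approx 1321.0 - 1103.1 i$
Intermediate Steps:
$Y{\left(D \right)} = 10 + 5 \sqrt{-3 + D}$ ($Y{\left(D \right)} = 10 + 5 \sqrt{D - 3} = 10 + 5 \sqrt{-3 + D}$)
$\left(a + Y{\left(-5 \right)}\right)^{2} = \left(-49 + \left(10 + 5 \sqrt{-3 - 5}\right)\right)^{2} = \left(-49 + \left(10 + 5 \sqrt{-8}\right)\right)^{2} = \left(-49 + \left(10 + 5 \cdot 2 i \sqrt{2}\right)\right)^{2} = \left(-49 + \left(10 + 10 i \sqrt{2}\right)\right)^{2} = \left(-39 + 10 i \sqrt{2}\right)^{2}$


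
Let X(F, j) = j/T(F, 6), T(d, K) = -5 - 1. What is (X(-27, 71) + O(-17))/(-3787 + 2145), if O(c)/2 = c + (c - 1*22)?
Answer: 743/9852 ≈ 0.075416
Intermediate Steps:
T(d, K) = -6
X(F, j) = -j/6 (X(F, j) = j/(-6) = j*(-⅙) = -j/6)
O(c) = -44 + 4*c (O(c) = 2*(c + (c - 1*22)) = 2*(c + (c - 22)) = 2*(c + (-22 + c)) = 2*(-22 + 2*c) = -44 + 4*c)
(X(-27, 71) + O(-17))/(-3787 + 2145) = (-⅙*71 + (-44 + 4*(-17)))/(-3787 + 2145) = (-71/6 + (-44 - 68))/(-1642) = (-71/6 - 112)*(-1/1642) = -743/6*(-1/1642) = 743/9852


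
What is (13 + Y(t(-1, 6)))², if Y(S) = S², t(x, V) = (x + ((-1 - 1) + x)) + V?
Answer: 289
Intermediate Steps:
t(x, V) = -2 + V + 2*x (t(x, V) = (x + (-2 + x)) + V = (-2 + 2*x) + V = -2 + V + 2*x)
(13 + Y(t(-1, 6)))² = (13 + (-2 + 6 + 2*(-1))²)² = (13 + (-2 + 6 - 2)²)² = (13 + 2²)² = (13 + 4)² = 17² = 289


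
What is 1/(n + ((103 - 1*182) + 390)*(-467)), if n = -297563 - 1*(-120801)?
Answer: -1/321999 ≈ -3.1056e-6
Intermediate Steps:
n = -176762 (n = -297563 + 120801 = -176762)
1/(n + ((103 - 1*182) + 390)*(-467)) = 1/(-176762 + ((103 - 1*182) + 390)*(-467)) = 1/(-176762 + ((103 - 182) + 390)*(-467)) = 1/(-176762 + (-79 + 390)*(-467)) = 1/(-176762 + 311*(-467)) = 1/(-176762 - 145237) = 1/(-321999) = -1/321999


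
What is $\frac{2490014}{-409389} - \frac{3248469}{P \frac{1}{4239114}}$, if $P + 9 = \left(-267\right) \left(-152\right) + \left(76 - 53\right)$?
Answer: $- \frac{2818772358328093823}{8310187311} \approx -3.3919 \cdot 10^{8}$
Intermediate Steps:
$P = 40598$ ($P = -9 + \left(\left(-267\right) \left(-152\right) + \left(76 - 53\right)\right) = -9 + \left(40584 + 23\right) = -9 + 40607 = 40598$)
$\frac{2490014}{-409389} - \frac{3248469}{P \frac{1}{4239114}} = \frac{2490014}{-409389} - \frac{3248469}{40598 \cdot \frac{1}{4239114}} = 2490014 \left(- \frac{1}{409389}\right) - \frac{3248469}{40598 \cdot \frac{1}{4239114}} = - \frac{2490014}{409389} - \frac{3248469}{\frac{20299}{2119557}} = - \frac{2490014}{409389} - \frac{6885315208233}{20299} = - \frac{2818772358328093823}{8310187311}$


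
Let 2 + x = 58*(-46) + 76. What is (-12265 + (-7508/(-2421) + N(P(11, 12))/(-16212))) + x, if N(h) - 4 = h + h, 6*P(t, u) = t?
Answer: -194360978111/13083084 ≈ -14856.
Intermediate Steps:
P(t, u) = t/6
N(h) = 4 + 2*h (N(h) = 4 + (h + h) = 4 + 2*h)
x = -2594 (x = -2 + (58*(-46) + 76) = -2 + (-2668 + 76) = -2 - 2592 = -2594)
(-12265 + (-7508/(-2421) + N(P(11, 12))/(-16212))) + x = (-12265 + (-7508/(-2421) + (4 + 2*((⅙)*11))/(-16212))) - 2594 = (-12265 + (-7508*(-1/2421) + (4 + 2*(11/6))*(-1/16212))) - 2594 = (-12265 + (7508/2421 + (4 + 11/3)*(-1/16212))) - 2594 = (-12265 + (7508/2421 + (23/3)*(-1/16212))) - 2594 = (-12265 + (7508/2421 - 23/48636)) - 2594 = (-12265 + 40567045/13083084) - 2594 = -160423458215/13083084 - 2594 = -194360978111/13083084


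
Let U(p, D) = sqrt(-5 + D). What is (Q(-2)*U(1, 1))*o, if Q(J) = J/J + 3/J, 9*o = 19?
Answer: -19*I/9 ≈ -2.1111*I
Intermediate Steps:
o = 19/9 (o = (1/9)*19 = 19/9 ≈ 2.1111)
Q(J) = 1 + 3/J
(Q(-2)*U(1, 1))*o = (((3 - 2)/(-2))*sqrt(-5 + 1))*(19/9) = ((-1/2*1)*sqrt(-4))*(19/9) = -I*(19/9) = -19*I/9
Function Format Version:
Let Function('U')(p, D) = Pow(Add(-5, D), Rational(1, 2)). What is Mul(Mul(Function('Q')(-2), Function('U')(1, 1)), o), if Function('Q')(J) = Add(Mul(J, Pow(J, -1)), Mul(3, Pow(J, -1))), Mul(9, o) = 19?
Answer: Mul(Rational(-19, 9), I) ≈ Mul(-2.1111, I)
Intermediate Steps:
o = Rational(19, 9) (o = Mul(Rational(1, 9), 19) = Rational(19, 9) ≈ 2.1111)
Function('Q')(J) = Add(1, Mul(3, Pow(J, -1)))
Mul(Mul(Function('Q')(-2), Function('U')(1, 1)), o) = Mul(Mul(Mul(Pow(-2, -1), Add(3, -2)), Pow(Add(-5, 1), Rational(1, 2))), Rational(19, 9)) = Mul(Mul(Mul(Rational(-1, 2), 1), Pow(-4, Rational(1, 2))), Rational(19, 9)) = Mul(Mul(Rational(-1, 2), Mul(2, I)), Rational(19, 9)) = Mul(Mul(-1, I), Rational(19, 9)) = Mul(Rational(-19, 9), I)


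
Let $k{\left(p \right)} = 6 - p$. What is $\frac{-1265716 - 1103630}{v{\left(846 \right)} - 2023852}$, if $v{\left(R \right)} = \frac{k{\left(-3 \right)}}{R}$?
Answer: $\frac{10605644}{9059147} \approx 1.1707$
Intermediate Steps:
$v{\left(R \right)} = \frac{9}{R}$ ($v{\left(R \right)} = \frac{6 - -3}{R} = \frac{6 + 3}{R} = \frac{9}{R}$)
$\frac{-1265716 - 1103630}{v{\left(846 \right)} - 2023852} = \frac{-1265716 - 1103630}{\frac{9}{846} - 2023852} = - \frac{2369346}{9 \cdot \frac{1}{846} - 2023852} = - \frac{2369346}{\frac{1}{94} - 2023852} = - \frac{2369346}{- \frac{190242087}{94}} = \left(-2369346\right) \left(- \frac{94}{190242087}\right) = \frac{10605644}{9059147}$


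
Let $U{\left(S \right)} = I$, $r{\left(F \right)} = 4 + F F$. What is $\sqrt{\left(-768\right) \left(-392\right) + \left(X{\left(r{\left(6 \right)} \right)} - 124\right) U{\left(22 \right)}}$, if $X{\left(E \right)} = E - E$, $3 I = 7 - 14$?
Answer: $\frac{2 \sqrt{678027}}{3} \approx 548.95$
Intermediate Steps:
$r{\left(F \right)} = 4 + F^{2}$
$I = - \frac{7}{3}$ ($I = \frac{7 - 14}{3} = \frac{1}{3} \left(-7\right) = - \frac{7}{3} \approx -2.3333$)
$U{\left(S \right)} = - \frac{7}{3}$
$X{\left(E \right)} = 0$
$\sqrt{\left(-768\right) \left(-392\right) + \left(X{\left(r{\left(6 \right)} \right)} - 124\right) U{\left(22 \right)}} = \sqrt{\left(-768\right) \left(-392\right) + \left(0 - 124\right) \left(- \frac{7}{3}\right)} = \sqrt{301056 + \left(0 - 124\right) \left(- \frac{7}{3}\right)} = \sqrt{301056 - - \frac{868}{3}} = \sqrt{301056 + \frac{868}{3}} = \sqrt{\frac{904036}{3}} = \frac{2 \sqrt{678027}}{3}$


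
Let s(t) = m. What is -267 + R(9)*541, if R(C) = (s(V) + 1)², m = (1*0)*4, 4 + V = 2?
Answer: 274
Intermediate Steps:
V = -2 (V = -4 + 2 = -2)
m = 0 (m = 0*4 = 0)
s(t) = 0
R(C) = 1 (R(C) = (0 + 1)² = 1² = 1)
-267 + R(9)*541 = -267 + 1*541 = -267 + 541 = 274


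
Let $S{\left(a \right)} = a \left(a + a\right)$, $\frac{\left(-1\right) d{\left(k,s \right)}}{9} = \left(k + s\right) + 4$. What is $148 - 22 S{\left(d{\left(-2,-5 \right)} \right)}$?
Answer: $-31928$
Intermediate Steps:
$d{\left(k,s \right)} = -36 - 9 k - 9 s$ ($d{\left(k,s \right)} = - 9 \left(\left(k + s\right) + 4\right) = - 9 \left(4 + k + s\right) = -36 - 9 k - 9 s$)
$S{\left(a \right)} = 2 a^{2}$ ($S{\left(a \right)} = a 2 a = 2 a^{2}$)
$148 - 22 S{\left(d{\left(-2,-5 \right)} \right)} = 148 - 22 \cdot 2 \left(-36 - -18 - -45\right)^{2} = 148 - 22 \cdot 2 \left(-36 + 18 + 45\right)^{2} = 148 - 22 \cdot 2 \cdot 27^{2} = 148 - 22 \cdot 2 \cdot 729 = 148 - 32076 = -31928$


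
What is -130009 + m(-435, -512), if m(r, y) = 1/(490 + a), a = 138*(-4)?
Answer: -8060559/62 ≈ -1.3001e+5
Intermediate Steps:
a = -552
m(r, y) = -1/62 (m(r, y) = 1/(490 - 552) = 1/(-62) = -1/62)
-130009 + m(-435, -512) = -130009 - 1/62 = -8060559/62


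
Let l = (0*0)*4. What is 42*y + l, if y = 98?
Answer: 4116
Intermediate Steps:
l = 0 (l = 0*4 = 0)
42*y + l = 42*98 + 0 = 4116 + 0 = 4116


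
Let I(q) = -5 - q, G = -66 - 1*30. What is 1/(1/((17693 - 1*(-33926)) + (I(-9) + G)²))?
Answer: 60083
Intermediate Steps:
G = -96 (G = -66 - 30 = -96)
1/(1/((17693 - 1*(-33926)) + (I(-9) + G)²)) = 1/(1/((17693 - 1*(-33926)) + ((-5 - 1*(-9)) - 96)²)) = 1/(1/((17693 + 33926) + ((-5 + 9) - 96)²)) = 1/(1/(51619 + (4 - 96)²)) = 1/(1/(51619 + (-92)²)) = 1/(1/(51619 + 8464)) = 1/(1/60083) = 60083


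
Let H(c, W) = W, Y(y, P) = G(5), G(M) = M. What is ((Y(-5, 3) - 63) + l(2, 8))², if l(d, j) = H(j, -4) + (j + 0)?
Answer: 2916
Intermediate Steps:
Y(y, P) = 5
l(d, j) = -4 + j (l(d, j) = -4 + (j + 0) = -4 + j)
((Y(-5, 3) - 63) + l(2, 8))² = ((5 - 63) + (-4 + 8))² = (-58 + 4)² = (-54)² = 2916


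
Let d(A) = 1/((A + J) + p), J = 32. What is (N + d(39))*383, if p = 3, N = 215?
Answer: 6093913/74 ≈ 82350.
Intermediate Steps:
d(A) = 1/(35 + A) (d(A) = 1/((A + 32) + 3) = 1/((32 + A) + 3) = 1/(35 + A))
(N + d(39))*383 = (215 + 1/(35 + 39))*383 = (215 + 1/74)*383 = (15911/74)*383 = 6093913/74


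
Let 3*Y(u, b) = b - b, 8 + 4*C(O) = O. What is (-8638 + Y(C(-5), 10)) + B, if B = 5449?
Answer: -3189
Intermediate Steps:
C(O) = -2 + O/4
Y(u, b) = 0 (Y(u, b) = (b - b)/3 = (⅓)*0 = 0)
(-8638 + Y(C(-5), 10)) + B = (-8638 + 0) + 5449 = -8638 + 5449 = -3189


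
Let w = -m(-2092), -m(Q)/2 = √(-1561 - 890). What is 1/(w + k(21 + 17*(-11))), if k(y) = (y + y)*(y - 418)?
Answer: 48472/9398141587 - I*√2451/18796283174 ≈ 5.1576e-6 - 2.6339e-9*I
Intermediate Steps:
m(Q) = -2*I*√2451 (m(Q) = -2*√(-1561 - 890) = -2*I*√2451)
w = 2*I*√2451 (w = -(-2)*I*√2451 = 2*I*√2451 ≈ 99.015*I)
k(y) = 2*y*(-418 + y) (k(y) = (2*y)*(-418 + y) = 2*y*(-418 + y))
1/(w + k(21 + 17*(-11))) = 1/(2*I*√2451 + 2*(21 + 17*(-11))*(-418 + (21 + 17*(-11)))) = 1/(2*I*√2451 + 2*(21 - 187)*(-418 + (21 - 187))) = 1/(2*I*√2451 + 2*(-166)*(-418 - 166)) = 1/(2*I*√2451 + 2*(-166)*(-584)) = 1/(2*I*√2451 + 193888) = 1/(193888 + 2*I*√2451)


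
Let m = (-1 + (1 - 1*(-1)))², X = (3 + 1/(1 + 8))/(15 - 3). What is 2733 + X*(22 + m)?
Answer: 73952/27 ≈ 2739.0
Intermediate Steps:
X = 7/27 (X = (3 + 1/9)/12 = (3 + ⅑)*(1/12) = (28/9)*(1/12) = 7/27 ≈ 0.25926)
m = 1 (m = (-1 + (1 + 1))² = (-1 + 2)² = 1² = 1)
2733 + X*(22 + m) = 2733 + 7*(22 + 1)/27 = 2733 + (7/27)*23 = 2733 + 161/27 = 73952/27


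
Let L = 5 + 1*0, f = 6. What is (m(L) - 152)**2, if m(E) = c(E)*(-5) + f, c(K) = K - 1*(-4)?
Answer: 36481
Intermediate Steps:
c(K) = 4 + K (c(K) = K + 4 = 4 + K)
L = 5 (L = 5 + 0 = 5)
m(E) = -14 - 5*E (m(E) = (4 + E)*(-5) + 6 = (-20 - 5*E) + 6 = -14 - 5*E)
(m(L) - 152)**2 = ((-14 - 5*5) - 152)**2 = ((-14 - 25) - 152)**2 = (-39 - 152)**2 = (-191)**2 = 36481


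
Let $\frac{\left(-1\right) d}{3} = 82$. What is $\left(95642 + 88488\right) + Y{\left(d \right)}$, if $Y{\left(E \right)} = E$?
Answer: $183884$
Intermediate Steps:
$d = -246$ ($d = \left(-3\right) 82 = -246$)
$\left(95642 + 88488\right) + Y{\left(d \right)} = \left(95642 + 88488\right) - 246 = 184130 - 246 = 183884$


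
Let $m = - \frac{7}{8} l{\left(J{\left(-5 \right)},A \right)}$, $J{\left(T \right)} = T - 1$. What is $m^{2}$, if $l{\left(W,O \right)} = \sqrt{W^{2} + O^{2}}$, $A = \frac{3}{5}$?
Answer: $\frac{44541}{1600} \approx 27.838$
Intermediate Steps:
$J{\left(T \right)} = -1 + T$ ($J{\left(T \right)} = T - 1 = -1 + T$)
$A = \frac{3}{5}$ ($A = 3 \cdot \frac{1}{5} = \frac{3}{5} \approx 0.6$)
$l{\left(W,O \right)} = \sqrt{O^{2} + W^{2}}$
$m = - \frac{21 \sqrt{101}}{40}$ ($m = - \frac{7}{8} \sqrt{\left(\frac{3}{5}\right)^{2} + \left(-1 - 5\right)^{2}} = \left(-7\right) \frac{1}{8} \sqrt{\frac{9}{25} + \left(-6\right)^{2}} = - \frac{7 \sqrt{\frac{9}{25} + 36}}{8} = - \frac{7 \sqrt{\frac{909}{25}}}{8} = - \frac{7 \frac{3 \sqrt{101}}{5}}{8} = - \frac{21 \sqrt{101}}{40} \approx -5.2762$)
$m^{2} = \left(- \frac{21 \sqrt{101}}{40}\right)^{2} = \frac{44541}{1600}$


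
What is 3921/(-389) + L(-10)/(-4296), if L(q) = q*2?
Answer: -4209209/417786 ≈ -10.075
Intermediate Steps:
L(q) = 2*q
3921/(-389) + L(-10)/(-4296) = 3921/(-389) + (2*(-10))/(-4296) = 3921*(-1/389) - 20*(-1/4296) = -3921/389 + 5/1074 = -4209209/417786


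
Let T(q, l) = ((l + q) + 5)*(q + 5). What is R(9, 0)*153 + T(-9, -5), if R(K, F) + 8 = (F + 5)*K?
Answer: 5697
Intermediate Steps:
R(K, F) = -8 + K*(5 + F) (R(K, F) = -8 + (F + 5)*K = -8 + (5 + F)*K = -8 + K*(5 + F))
T(q, l) = (5 + q)*(5 + l + q) (T(q, l) = (5 + l + q)*(5 + q) = (5 + q)*(5 + l + q))
R(9, 0)*153 + T(-9, -5) = (-8 + 5*9 + 0*9)*153 + (25 + (-9)² + 5*(-5) + 10*(-9) - 5*(-9)) = (-8 + 45 + 0)*153 + (25 + 81 - 25 - 90 + 45) = 37*153 + 36 = 5661 + 36 = 5697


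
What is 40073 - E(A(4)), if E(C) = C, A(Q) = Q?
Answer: 40069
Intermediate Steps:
40073 - E(A(4)) = 40073 - 1*4 = 40073 - 4 = 40069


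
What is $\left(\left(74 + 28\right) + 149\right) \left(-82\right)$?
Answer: $-20582$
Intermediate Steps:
$\left(\left(74 + 28\right) + 149\right) \left(-82\right) = \left(102 + 149\right) \left(-82\right) = 251 \left(-82\right) = -20582$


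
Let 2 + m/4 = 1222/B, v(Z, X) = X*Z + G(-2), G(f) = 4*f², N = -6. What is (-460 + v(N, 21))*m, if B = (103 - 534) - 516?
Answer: 7104480/947 ≈ 7502.1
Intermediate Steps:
B = -947 (B = -431 - 516 = -947)
v(Z, X) = 16 + X*Z (v(Z, X) = X*Z + 4*(-2)² = X*Z + 4*4 = X*Z + 16 = 16 + X*Z)
m = -12464/947 (m = -8 + 4*(1222/(-947)) = -8 + 4*(1222*(-1/947)) = -8 + 4*(-1222/947) = -8 - 4888/947 = -12464/947 ≈ -13.162)
(-460 + v(N, 21))*m = (-460 + (16 + 21*(-6)))*(-12464/947) = (-460 + (16 - 126))*(-12464/947) = (-460 - 110)*(-12464/947) = -570*(-12464/947) = 7104480/947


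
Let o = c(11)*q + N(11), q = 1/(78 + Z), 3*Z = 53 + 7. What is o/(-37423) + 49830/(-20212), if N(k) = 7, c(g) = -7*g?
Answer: -3263598963/1323688933 ≈ -2.4655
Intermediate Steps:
Z = 20 (Z = (53 + 7)/3 = (1/3)*60 = 20)
q = 1/98 (q = 1/(78 + 20) = 1/98 ≈ 0.010204)
o = 87/14 (o = -7*11*(1/98) + 7 = -77*1/98 + 7 = -11/14 + 7 = 87/14 ≈ 6.2143)
o/(-37423) + 49830/(-20212) = (87/14)/(-37423) + 49830/(-20212) = (87/14)*(-1/37423) + 49830*(-1/20212) = -87/523922 - 24915/10106 = -3263598963/1323688933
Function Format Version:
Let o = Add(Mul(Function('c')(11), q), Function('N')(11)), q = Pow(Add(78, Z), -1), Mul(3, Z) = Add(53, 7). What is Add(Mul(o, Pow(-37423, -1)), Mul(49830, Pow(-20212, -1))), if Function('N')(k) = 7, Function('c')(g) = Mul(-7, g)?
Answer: Rational(-3263598963, 1323688933) ≈ -2.4655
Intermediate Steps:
Z = 20 (Z = Mul(Rational(1, 3), Add(53, 7)) = Mul(Rational(1, 3), 60) = 20)
q = Rational(1, 98) (q = Pow(Add(78, 20), -1) = Pow(98, -1) = Rational(1, 98) ≈ 0.010204)
o = Rational(87, 14) (o = Add(Mul(Mul(-7, 11), Rational(1, 98)), 7) = Add(Mul(-77, Rational(1, 98)), 7) = Add(Rational(-11, 14), 7) = Rational(87, 14) ≈ 6.2143)
Add(Mul(o, Pow(-37423, -1)), Mul(49830, Pow(-20212, -1))) = Add(Mul(Rational(87, 14), Pow(-37423, -1)), Mul(49830, Pow(-20212, -1))) = Add(Mul(Rational(87, 14), Rational(-1, 37423)), Mul(49830, Rational(-1, 20212))) = Add(Rational(-87, 523922), Rational(-24915, 10106)) = Rational(-3263598963, 1323688933)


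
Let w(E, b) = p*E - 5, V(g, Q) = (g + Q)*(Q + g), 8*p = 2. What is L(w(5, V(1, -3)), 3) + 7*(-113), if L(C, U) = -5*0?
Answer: -791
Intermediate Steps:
p = ¼ (p = (⅛)*2 = ¼ ≈ 0.25000)
V(g, Q) = (Q + g)² (V(g, Q) = (Q + g)*(Q + g) = (Q + g)²)
w(E, b) = -5 + E/4 (w(E, b) = E/4 - 5 = -5 + E/4)
L(C, U) = 0
L(w(5, V(1, -3)), 3) + 7*(-113) = 0 + 7*(-113) = 0 - 791 = -791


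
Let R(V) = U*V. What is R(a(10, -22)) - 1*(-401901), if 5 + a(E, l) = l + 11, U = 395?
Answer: 395581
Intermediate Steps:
a(E, l) = 6 + l (a(E, l) = -5 + (l + 11) = -5 + (11 + l) = 6 + l)
R(V) = 395*V
R(a(10, -22)) - 1*(-401901) = 395*(6 - 22) - 1*(-401901) = 395*(-16) + 401901 = -6320 + 401901 = 395581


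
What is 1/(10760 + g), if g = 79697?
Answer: 1/90457 ≈ 1.1055e-5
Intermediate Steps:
1/(10760 + g) = 1/(10760 + 79697) = 1/90457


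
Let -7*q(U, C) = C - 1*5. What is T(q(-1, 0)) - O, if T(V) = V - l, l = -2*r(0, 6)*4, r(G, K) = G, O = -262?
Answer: 1839/7 ≈ 262.71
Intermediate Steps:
q(U, C) = 5/7 - C/7 (q(U, C) = -(C - 1*5)/7 = -(C - 5)/7 = -(-5 + C)/7 = 5/7 - C/7)
l = 0 (l = -2*0*4 = 0*4 = 0)
T(V) = V (T(V) = V - 1*0 = V + 0 = V)
T(q(-1, 0)) - O = (5/7 - ⅐*0) - 1*(-262) = (5/7 + 0) + 262 = 5/7 + 262 = 1839/7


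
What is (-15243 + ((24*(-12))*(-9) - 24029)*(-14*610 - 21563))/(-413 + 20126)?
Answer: 645302768/19713 ≈ 32735.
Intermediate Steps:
(-15243 + ((24*(-12))*(-9) - 24029)*(-14*610 - 21563))/(-413 + 20126) = (-15243 + (-288*(-9) - 24029)*(-8540 - 21563))/19713 = (-15243 + (2592 - 24029)*(-30103))*(1/19713) = (-15243 - 21437*(-30103))*(1/19713) = (-15243 + 645318011)*(1/19713) = 645302768*(1/19713) = 645302768/19713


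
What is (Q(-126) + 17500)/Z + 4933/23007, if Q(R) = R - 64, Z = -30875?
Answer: -49188959/142068225 ≈ -0.34623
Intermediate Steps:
Q(R) = -64 + R
(Q(-126) + 17500)/Z + 4933/23007 = ((-64 - 126) + 17500)/(-30875) + 4933/23007 = (-190 + 17500)*(-1/30875) + 4933*(1/23007) = 17310*(-1/30875) + 4933/23007 = -3462/6175 + 4933/23007 = -49188959/142068225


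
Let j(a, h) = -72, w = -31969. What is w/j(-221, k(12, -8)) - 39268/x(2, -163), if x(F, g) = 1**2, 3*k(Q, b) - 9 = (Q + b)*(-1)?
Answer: -2795327/72 ≈ -38824.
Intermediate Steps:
k(Q, b) = 3 - Q/3 - b/3 (k(Q, b) = 3 + ((Q + b)*(-1))/3 = 3 + (-Q - b)/3 = 3 + (-Q/3 - b/3) = 3 - Q/3 - b/3)
x(F, g) = 1
w/j(-221, k(12, -8)) - 39268/x(2, -163) = -31969/(-72) - 39268/1 = -31969*(-1/72) - 39268*1 = 31969/72 - 39268 = -2795327/72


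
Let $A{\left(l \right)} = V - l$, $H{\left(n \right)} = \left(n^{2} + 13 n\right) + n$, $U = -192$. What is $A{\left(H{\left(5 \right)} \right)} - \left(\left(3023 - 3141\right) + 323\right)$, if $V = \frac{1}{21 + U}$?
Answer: $- \frac{51301}{171} \approx -300.01$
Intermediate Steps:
$V = - \frac{1}{171}$ ($V = \frac{1}{21 - 192} = \frac{1}{-171} = - \frac{1}{171} \approx -0.005848$)
$H{\left(n \right)} = n^{2} + 14 n$
$A{\left(l \right)} = - \frac{1}{171} - l$
$A{\left(H{\left(5 \right)} \right)} - \left(\left(3023 - 3141\right) + 323\right) = \left(- \frac{1}{171} - 5 \left(14 + 5\right)\right) - \left(\left(3023 - 3141\right) + 323\right) = \left(- \frac{1}{171} - 5 \cdot 19\right) - \left(-118 + 323\right) = \left(- \frac{1}{171} - 95\right) - 205 = - \frac{16246}{171} - 205 = - \frac{51301}{171}$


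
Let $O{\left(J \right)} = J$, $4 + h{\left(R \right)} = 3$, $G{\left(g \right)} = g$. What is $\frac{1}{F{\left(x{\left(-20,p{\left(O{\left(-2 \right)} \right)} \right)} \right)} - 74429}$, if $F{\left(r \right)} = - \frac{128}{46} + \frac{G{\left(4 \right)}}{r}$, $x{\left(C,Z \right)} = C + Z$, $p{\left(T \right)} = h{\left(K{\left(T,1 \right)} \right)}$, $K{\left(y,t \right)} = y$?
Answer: $- \frac{483}{35950643} \approx -1.3435 \cdot 10^{-5}$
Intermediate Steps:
$h{\left(R \right)} = -1$ ($h{\left(R \right)} = -4 + 3 = -1$)
$p{\left(T \right)} = -1$
$F{\left(r \right)} = - \frac{64}{23} + \frac{4}{r}$ ($F{\left(r \right)} = - \frac{128}{46} + \frac{4}{r} = \left(-128\right) \frac{1}{46} + \frac{4}{r} = - \frac{64}{23} + \frac{4}{r}$)
$\frac{1}{F{\left(x{\left(-20,p{\left(O{\left(-2 \right)} \right)} \right)} \right)} - 74429} = \frac{1}{\left(- \frac{64}{23} + \frac{4}{-20 - 1}\right) - 74429} = \frac{1}{\left(- \frac{64}{23} + \frac{4}{-21}\right) - 74429} = \frac{1}{\left(- \frac{64}{23} + 4 \left(- \frac{1}{21}\right)\right) - 74429} = \frac{1}{\left(- \frac{64}{23} - \frac{4}{21}\right) - 74429} = \frac{1}{- \frac{1436}{483} - 74429} = \frac{1}{- \frac{35950643}{483}} = - \frac{483}{35950643}$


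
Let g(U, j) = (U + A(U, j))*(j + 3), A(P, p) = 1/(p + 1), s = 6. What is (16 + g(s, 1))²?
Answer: 1764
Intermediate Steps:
A(P, p) = 1/(1 + p)
g(U, j) = (3 + j)*(U + 1/(1 + j)) (g(U, j) = (U + 1/(1 + j))*(j + 3) = (U + 1/(1 + j))*(3 + j) = (3 + j)*(U + 1/(1 + j)))
(16 + g(s, 1))² = (16 + (3 + 1 + 6*(1 + 1)*(3 + 1))/(1 + 1))² = (16 + (3 + 1 + 6*2*4)/2)² = (16 + (3 + 1 + 48)/2)² = (16 + (½)*52)² = (16 + 26)² = 42² = 1764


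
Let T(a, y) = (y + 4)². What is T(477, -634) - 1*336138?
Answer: 60762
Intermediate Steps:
T(a, y) = (4 + y)²
T(477, -634) - 1*336138 = (4 - 634)² - 1*336138 = (-630)² - 336138 = 396900 - 336138 = 60762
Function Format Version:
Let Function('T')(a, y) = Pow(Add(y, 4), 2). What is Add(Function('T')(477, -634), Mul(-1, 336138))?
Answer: 60762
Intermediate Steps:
Function('T')(a, y) = Pow(Add(4, y), 2)
Add(Function('T')(477, -634), Mul(-1, 336138)) = Add(Pow(Add(4, -634), 2), Mul(-1, 336138)) = Add(Pow(-630, 2), -336138) = Add(396900, -336138) = 60762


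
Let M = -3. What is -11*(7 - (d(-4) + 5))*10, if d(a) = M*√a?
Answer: -220 - 660*I ≈ -220.0 - 660.0*I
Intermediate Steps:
d(a) = -3*√a
-11*(7 - (d(-4) + 5))*10 = -11*(7 - (-6*I + 5))*10 = -11*(7 - (5 - 6*I))*10 = -11*(7 + (-5 + 6*I))*10 = -11*(2 + 6*I)*10 = (-22 - 66*I)*10 = -220 - 660*I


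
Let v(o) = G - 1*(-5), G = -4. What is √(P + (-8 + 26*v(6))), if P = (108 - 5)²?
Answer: √10627 ≈ 103.09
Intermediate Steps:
v(o) = 1 (v(o) = -4 - 1*(-5) = -4 + 5 = 1)
P = 10609 (P = 103² = 10609)
√(P + (-8 + 26*v(6))) = √(10609 + (-8 + 26*1)) = √(10609 + (-8 + 26)) = √(10609 + 18) = √10627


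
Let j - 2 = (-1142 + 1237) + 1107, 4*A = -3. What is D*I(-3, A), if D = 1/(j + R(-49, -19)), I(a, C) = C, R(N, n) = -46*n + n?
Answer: -3/8236 ≈ -0.00036425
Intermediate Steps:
A = -3/4 (A = (1/4)*(-3) = -3/4 ≈ -0.75000)
R(N, n) = -45*n
j = 1204 (j = 2 + ((-1142 + 1237) + 1107) = 2 + (95 + 1107) = 2 + 1202 = 1204)
D = 1/2059 (D = 1/(1204 - 45*(-19)) = 1/(1204 + 855) = 1/2059 ≈ 0.00048567)
D*I(-3, A) = (1/2059)*(-3/4) = -3/8236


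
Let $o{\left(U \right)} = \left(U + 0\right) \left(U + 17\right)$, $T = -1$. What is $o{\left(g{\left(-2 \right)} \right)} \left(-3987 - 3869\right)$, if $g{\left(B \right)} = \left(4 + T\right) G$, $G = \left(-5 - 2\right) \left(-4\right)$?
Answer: $-66650304$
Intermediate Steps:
$G = 28$ ($G = \left(-7\right) \left(-4\right) = 28$)
$g{\left(B \right)} = 84$ ($g{\left(B \right)} = \left(4 - 1\right) 28 = 3 \cdot 28 = 84$)
$o{\left(U \right)} = U \left(17 + U\right)$
$o{\left(g{\left(-2 \right)} \right)} \left(-3987 - 3869\right) = 84 \left(17 + 84\right) \left(-3987 - 3869\right) = 84 \cdot 101 \left(-3987 - 3869\right) = 8484 \left(-7856\right) = -66650304$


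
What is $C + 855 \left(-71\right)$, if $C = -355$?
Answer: $-61060$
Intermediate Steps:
$C + 855 \left(-71\right) = -355 + 855 \left(-71\right) = -355 - 60705 = -61060$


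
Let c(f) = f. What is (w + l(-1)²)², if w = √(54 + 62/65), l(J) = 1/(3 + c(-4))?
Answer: 3637/65 + 4*√58045/65 ≈ 70.780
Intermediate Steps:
l(J) = -1 (l(J) = 1/(3 - 4) = 1/(-1) = -1)
w = 2*√58045/65 (w = √(54 + 62*(1/65)) = √(54 + 62/65) = √(3572/65) = 2*√58045/65 ≈ 7.4131)
(w + l(-1)²)² = (2*√58045/65 + (-1)²)² = (2*√58045/65 + 1)² = (1 + 2*√58045/65)²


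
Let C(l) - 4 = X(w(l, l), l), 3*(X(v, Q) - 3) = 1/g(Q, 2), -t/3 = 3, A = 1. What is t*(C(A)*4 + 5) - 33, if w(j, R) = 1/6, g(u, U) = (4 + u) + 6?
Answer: -3642/11 ≈ -331.09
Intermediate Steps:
g(u, U) = 10 + u
w(j, R) = ⅙ (w(j, R) = 1*(⅙) = ⅙)
t = -9 (t = -3*3 = -9)
X(v, Q) = 3 + 1/(3*(10 + Q))
C(l) = 4 + (91 + 9*l)/(3*(10 + l))
t*(C(A)*4 + 5) - 33 = -9*(((211 + 21*1)/(3*(10 + 1)))*4 + 5) - 33 = -9*(((⅓)*(211 + 21)/11)*4 + 5) - 33 = -9*(((⅓)*(1/11)*232)*4 + 5) - 33 = -9*((232/33)*4 + 5) - 33 = -9*(928/33 + 5) - 33 = -9*1093/33 - 33 = -3279/11 - 33 = -3642/11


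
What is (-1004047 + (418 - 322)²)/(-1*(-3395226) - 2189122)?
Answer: -994831/1206104 ≈ -0.82483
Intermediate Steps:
(-1004047 + (418 - 322)²)/(-1*(-3395226) - 2189122) = (-1004047 + 96²)/(3395226 - 2189122) = (-1004047 + 9216)/1206104 = -994831*1/1206104 = -994831/1206104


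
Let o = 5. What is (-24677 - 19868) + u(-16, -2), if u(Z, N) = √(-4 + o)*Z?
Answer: -44561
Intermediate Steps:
u(Z, N) = Z (u(Z, N) = √(-4 + 5)*Z = √1*Z = 1*Z = Z)
(-24677 - 19868) + u(-16, -2) = (-24677 - 19868) - 16 = -44545 - 16 = -44561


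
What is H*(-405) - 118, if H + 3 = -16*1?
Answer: 7577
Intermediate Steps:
H = -19 (H = -3 - 16*1 = -3 - 16 = -19)
H*(-405) - 118 = -19*(-405) - 118 = 7695 - 118 = 7577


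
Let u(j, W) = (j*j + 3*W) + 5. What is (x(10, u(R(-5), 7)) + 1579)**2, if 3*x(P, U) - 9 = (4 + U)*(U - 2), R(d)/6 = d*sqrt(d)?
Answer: 44499866155684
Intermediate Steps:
R(d) = 6*d**(3/2) (R(d) = 6*(d*sqrt(d)) = 6*d**(3/2))
u(j, W) = 5 + j**2 + 3*W (u(j, W) = (j**2 + 3*W) + 5 = 5 + j**2 + 3*W)
x(P, U) = 3 + (-2 + U)*(4 + U)/3 (x(P, U) = 3 + ((4 + U)*(U - 2))/3 = 3 + ((4 + U)*(-2 + U))/3 = 3 + ((-2 + U)*(4 + U))/3 = 3 + (-2 + U)*(4 + U)/3)
(x(10, u(R(-5), 7)) + 1579)**2 = ((1/3 + (5 + (6*(-5)**(3/2))**2 + 3*7)**2/3 + 2*(5 + (6*(-5)**(3/2))**2 + 3*7)/3) + 1579)**2 = ((1/3 + (5 + (6*(-5*I*sqrt(5)))**2 + 21)**2/3 + 2*(5 + (6*(-5*I*sqrt(5)))**2 + 21)/3) + 1579)**2 = ((1/3 + (5 + (-30*I*sqrt(5))**2 + 21)**2/3 + 2*(5 + (-30*I*sqrt(5))**2 + 21)/3) + 1579)**2 = ((1/3 + (5 - 4500 + 21)**2/3 + 2*(5 - 4500 + 21)/3) + 1579)**2 = ((1/3 + (1/3)*(-4474)**2 + (2/3)*(-4474)) + 1579)**2 = ((1/3 + (1/3)*20016676 - 8948/3) + 1579)**2 = ((1/3 + 20016676/3 - 8948/3) + 1579)**2 = (6669243 + 1579)**2 = 6670822**2 = 44499866155684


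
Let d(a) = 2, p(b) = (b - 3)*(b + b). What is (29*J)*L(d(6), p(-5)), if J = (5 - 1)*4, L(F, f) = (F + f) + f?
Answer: 75168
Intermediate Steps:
p(b) = 2*b*(-3 + b) (p(b) = (-3 + b)*(2*b) = 2*b*(-3 + b))
L(F, f) = F + 2*f
J = 16 (J = 4*4 = 16)
(29*J)*L(d(6), p(-5)) = (29*16)*(2 + 2*(2*(-5)*(-3 - 5))) = 464*(2 + 2*(2*(-5)*(-8))) = 464*(2 + 2*80) = 464*(2 + 160) = 464*162 = 75168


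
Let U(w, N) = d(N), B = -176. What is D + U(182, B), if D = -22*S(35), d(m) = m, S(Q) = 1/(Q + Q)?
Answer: -6171/35 ≈ -176.31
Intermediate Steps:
S(Q) = 1/(2*Q)
U(w, N) = N
D = -11/35 ≈ -0.31429
D + U(182, B) = -11/35 - 176 = -6171/35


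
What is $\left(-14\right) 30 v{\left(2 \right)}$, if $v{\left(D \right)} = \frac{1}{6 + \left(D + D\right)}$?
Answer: $-42$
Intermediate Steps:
$v{\left(D \right)} = \frac{1}{6 + 2 D}$
$\left(-14\right) 30 v{\left(2 \right)} = \left(-14\right) 30 \frac{1}{2 \left(3 + 2\right)} = - 420 \frac{1}{2 \cdot 5} = - 420 \cdot \frac{1}{2} \cdot \frac{1}{5} = \left(-420\right) \frac{1}{10} = -42$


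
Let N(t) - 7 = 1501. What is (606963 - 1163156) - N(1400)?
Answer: -557701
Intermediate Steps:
N(t) = 1508 (N(t) = 7 + 1501 = 1508)
(606963 - 1163156) - N(1400) = (606963 - 1163156) - 1*1508 = -556193 - 1508 = -557701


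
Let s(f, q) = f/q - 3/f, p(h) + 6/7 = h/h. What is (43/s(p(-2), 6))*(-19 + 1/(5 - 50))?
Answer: 515312/13215 ≈ 38.994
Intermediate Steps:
p(h) = 1/7 (p(h) = -6/7 + h/h = -6/7 + 1 = 1/7)
s(f, q) = -3/f + f/q
(43/s(p(-2), 6))*(-19 + 1/(5 - 50)) = (43/(-3/1/7 + (1/7)/6))*(-19 + 1/(5 - 50)) = (43/(-3*7 + (1/7)*(1/6)))*(-19 + 1/(-45)) = (43/(-21 + 1/42))*(-19 - 1/45) = (43/(-881/42))*(-856/45) = (43*(-42/881))*(-856/45) = -1806/881*(-856/45) = 515312/13215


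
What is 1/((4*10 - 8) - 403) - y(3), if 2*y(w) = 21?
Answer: -7793/742 ≈ -10.503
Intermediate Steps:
y(w) = 21/2 (y(w) = (½)*21 = 21/2)
1/((4*10 - 8) - 403) - y(3) = 1/((4*10 - 8) - 403) - 1*21/2 = 1/((40 - 8) - 403) - 21/2 = 1/(32 - 403) - 21/2 = 1/(-371) - 21/2 = -1/371 - 21/2 = -7793/742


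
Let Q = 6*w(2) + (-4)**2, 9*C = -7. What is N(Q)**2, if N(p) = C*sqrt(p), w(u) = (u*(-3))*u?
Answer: -2744/81 ≈ -33.877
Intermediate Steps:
w(u) = -3*u**2 (w(u) = (-3*u)*u = -3*u**2)
C = -7/9 (C = (1/9)*(-7) = -7/9 ≈ -0.77778)
Q = -56 (Q = 6*(-3*2**2) + (-4)**2 = 6*(-3*4) + 16 = 6*(-12) + 16 = -72 + 16 = -56)
N(p) = -7*sqrt(p)/9
N(Q)**2 = (-14*I*sqrt(14)/9)**2 = -2744/81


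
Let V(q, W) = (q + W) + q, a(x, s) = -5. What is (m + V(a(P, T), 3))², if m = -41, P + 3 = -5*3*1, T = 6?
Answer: 2304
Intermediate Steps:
P = -18 (P = -3 - 5*3*1 = -3 - 15*1 = -3 - 15 = -18)
V(q, W) = W + 2*q (V(q, W) = (W + q) + q = W + 2*q)
(m + V(a(P, T), 3))² = (-41 + (3 + 2*(-5)))² = (-41 + (3 - 10))² = (-41 - 7)² = (-48)² = 2304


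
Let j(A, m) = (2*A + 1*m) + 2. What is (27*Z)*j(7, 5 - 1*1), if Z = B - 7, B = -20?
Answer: -14580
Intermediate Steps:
j(A, m) = 2 + m + 2*A (j(A, m) = (2*A + m) + 2 = (m + 2*A) + 2 = 2 + m + 2*A)
Z = -27 (Z = -20 - 7 = -27)
(27*Z)*j(7, 5 - 1*1) = (27*(-27))*(2 + (5 - 1*1) + 2*7) = -729*(2 + (5 - 1) + 14) = -729*(2 + 4 + 14) = -729*20 = -14580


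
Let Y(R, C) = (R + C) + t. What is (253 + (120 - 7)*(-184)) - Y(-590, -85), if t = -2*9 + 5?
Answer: -19851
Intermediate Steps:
t = -13 (t = -18 + 5 = -13)
Y(R, C) = -13 + C + R (Y(R, C) = (R + C) - 13 = (C + R) - 13 = -13 + C + R)
(253 + (120 - 7)*(-184)) - Y(-590, -85) = (253 + (120 - 7)*(-184)) - (-13 - 85 - 590) = (253 + 113*(-184)) - 1*(-688) = (253 - 20792) + 688 = -20539 + 688 = -19851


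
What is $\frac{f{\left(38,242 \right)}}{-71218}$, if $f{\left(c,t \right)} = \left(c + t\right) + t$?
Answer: $- \frac{261}{35609} \approx -0.0073296$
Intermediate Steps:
$f{\left(c,t \right)} = c + 2 t$
$\frac{f{\left(38,242 \right)}}{-71218} = \frac{38 + 2 \cdot 242}{-71218} = \left(38 + 484\right) \left(- \frac{1}{71218}\right) = 522 \left(- \frac{1}{71218}\right) = - \frac{261}{35609}$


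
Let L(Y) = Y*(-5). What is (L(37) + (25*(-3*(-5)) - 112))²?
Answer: 6084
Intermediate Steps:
L(Y) = -5*Y
(L(37) + (25*(-3*(-5)) - 112))² = (-5*37 + (25*(-3*(-5)) - 112))² = (-185 + (25*15 - 112))² = (-185 + (375 - 112))² = (-185 + 263)² = 78² = 6084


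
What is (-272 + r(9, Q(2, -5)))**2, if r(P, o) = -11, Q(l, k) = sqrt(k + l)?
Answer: 80089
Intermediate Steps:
(-272 + r(9, Q(2, -5)))**2 = (-272 - 11)**2 = (-283)**2 = 80089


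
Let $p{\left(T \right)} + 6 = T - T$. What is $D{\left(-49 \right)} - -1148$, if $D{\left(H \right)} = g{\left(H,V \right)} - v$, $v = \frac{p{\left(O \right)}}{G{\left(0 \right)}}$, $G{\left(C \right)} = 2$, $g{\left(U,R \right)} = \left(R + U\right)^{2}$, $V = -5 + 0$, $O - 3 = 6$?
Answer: $4067$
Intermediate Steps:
$O = 9$ ($O = 3 + 6 = 9$)
$p{\left(T \right)} = -6$ ($p{\left(T \right)} = -6 + \left(T - T\right) = -6 + 0 = -6$)
$V = -5$
$v = -3$ ($v = - \frac{6}{2} = \left(-6\right) \frac{1}{2} = -3$)
$D{\left(H \right)} = 3 + \left(-5 + H\right)^{2}$ ($D{\left(H \right)} = \left(-5 + H\right)^{2} - -3 = \left(-5 + H\right)^{2} + 3 = 3 + \left(-5 + H\right)^{2}$)
$D{\left(-49 \right)} - -1148 = \left(3 + \left(-5 - 49\right)^{2}\right) - -1148 = \left(3 + \left(-54\right)^{2}\right) + 1148 = \left(3 + 2916\right) + 1148 = 2919 + 1148 = 4067$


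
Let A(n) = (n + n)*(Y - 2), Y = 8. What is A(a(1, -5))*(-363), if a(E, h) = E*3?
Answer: -13068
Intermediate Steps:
a(E, h) = 3*E
A(n) = 12*n (A(n) = (n + n)*(8 - 2) = (2*n)*6 = 12*n)
A(a(1, -5))*(-363) = (12*(3*1))*(-363) = (12*3)*(-363) = 36*(-363) = -13068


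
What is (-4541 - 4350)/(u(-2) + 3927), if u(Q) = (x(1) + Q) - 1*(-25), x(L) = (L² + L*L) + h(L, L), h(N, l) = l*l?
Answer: -8891/3953 ≈ -2.2492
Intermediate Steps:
h(N, l) = l²
x(L) = 3*L² (x(L) = (L² + L*L) + L² = (L² + L²) + L² = 2*L² + L² = 3*L²)
u(Q) = 28 + Q (u(Q) = (3*1² + Q) - 1*(-25) = (3*1 + Q) + 25 = (3 + Q) + 25 = 28 + Q)
(-4541 - 4350)/(u(-2) + 3927) = (-4541 - 4350)/((28 - 2) + 3927) = -8891/(26 + 3927) = -8891/3953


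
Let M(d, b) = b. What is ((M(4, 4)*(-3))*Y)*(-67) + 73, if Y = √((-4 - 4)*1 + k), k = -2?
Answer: 73 + 804*I*√10 ≈ 73.0 + 2542.5*I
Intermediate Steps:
Y = I*√10 (Y = √((-4 - 4)*1 - 2) = √(-8*1 - 2) = √(-8 - 2) = √(-10) = I*√10 ≈ 3.1623*I)
((M(4, 4)*(-3))*Y)*(-67) + 73 = ((4*(-3))*(I*√10))*(-67) + 73 = -12*I*√10*(-67) + 73 = 804*I*√10 + 73 = 73 + 804*I*√10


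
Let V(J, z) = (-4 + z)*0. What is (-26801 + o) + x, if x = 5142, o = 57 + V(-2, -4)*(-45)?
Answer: -21602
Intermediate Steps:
V(J, z) = 0
o = 57 (o = 57 + 0*(-45) = 57 + 0 = 57)
(-26801 + o) + x = (-26801 + 57) + 5142 = -26744 + 5142 = -21602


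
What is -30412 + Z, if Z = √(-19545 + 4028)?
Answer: -30412 + I*√15517 ≈ -30412.0 + 124.57*I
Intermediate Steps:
Z = I*√15517 (Z = √(-15517) = I*√15517 ≈ 124.57*I)
-30412 + Z = -30412 + I*√15517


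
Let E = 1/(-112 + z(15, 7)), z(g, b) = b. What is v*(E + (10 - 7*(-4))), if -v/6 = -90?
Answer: 143604/7 ≈ 20515.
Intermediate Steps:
v = 540 (v = -6*(-90) = 540)
E = -1/105 (E = 1/(-112 + 7) = 1/(-105) = -1/105 ≈ -0.0095238)
v*(E + (10 - 7*(-4))) = 540*(-1/105 + (10 - 7*(-4))) = 540*(-1/105 + (10 + 28)) = 540*(-1/105 + 38) = 540*(3989/105) = 143604/7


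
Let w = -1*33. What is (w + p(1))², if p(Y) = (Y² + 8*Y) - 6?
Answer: 900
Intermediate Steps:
p(Y) = -6 + Y² + 8*Y
w = -33
(w + p(1))² = (-33 + (-6 + 1² + 8*1))² = (-33 + (-6 + 1 + 8))² = (-33 + 3)² = (-30)² = 900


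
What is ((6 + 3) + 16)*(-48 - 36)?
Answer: -2100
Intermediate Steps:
((6 + 3) + 16)*(-48 - 36) = (9 + 16)*(-84) = 25*(-84) = -2100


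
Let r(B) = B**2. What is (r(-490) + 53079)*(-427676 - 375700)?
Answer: -235532972304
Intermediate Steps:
(r(-490) + 53079)*(-427676 - 375700) = ((-490)**2 + 53079)*(-427676 - 375700) = (240100 + 53079)*(-803376) = 293179*(-803376) = -235532972304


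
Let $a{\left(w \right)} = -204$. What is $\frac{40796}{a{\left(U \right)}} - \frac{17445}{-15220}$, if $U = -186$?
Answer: $- \frac{30867817}{155244} \approx -198.83$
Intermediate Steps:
$\frac{40796}{a{\left(U \right)}} - \frac{17445}{-15220} = \frac{40796}{-204} - \frac{17445}{-15220} = 40796 \left(- \frac{1}{204}\right) - - \frac{3489}{3044} = - \frac{10199}{51} + \frac{3489}{3044} = - \frac{30867817}{155244}$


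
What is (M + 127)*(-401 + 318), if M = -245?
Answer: 9794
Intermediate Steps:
(M + 127)*(-401 + 318) = (-245 + 127)*(-401 + 318) = -118*(-83) = 9794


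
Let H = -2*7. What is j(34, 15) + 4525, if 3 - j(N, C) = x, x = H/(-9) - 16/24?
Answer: 40744/9 ≈ 4527.1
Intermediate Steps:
H = -14
x = 8/9 (x = -14/(-9) - 16/24 = -14*(-1/9) - 16*1/24 = 14/9 - 2/3 = 8/9 ≈ 0.88889)
j(N, C) = 19/9 (j(N, C) = 3 - 1*8/9 = 3 - 8/9 = 19/9)
j(34, 15) + 4525 = 19/9 + 4525 = 40744/9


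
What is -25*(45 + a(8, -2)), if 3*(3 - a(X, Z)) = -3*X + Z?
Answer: -4250/3 ≈ -1416.7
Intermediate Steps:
a(X, Z) = 3 + X - Z/3 (a(X, Z) = 3 - (-3*X + Z)/3 = 3 - (Z - 3*X)/3 = 3 + (X - Z/3) = 3 + X - Z/3)
-25*(45 + a(8, -2)) = -25*(45 + (3 + 8 - ⅓*(-2))) = -25*(45 + (3 + 8 + ⅔)) = -25*(45 + 35/3) = -25*170/3 = -4250/3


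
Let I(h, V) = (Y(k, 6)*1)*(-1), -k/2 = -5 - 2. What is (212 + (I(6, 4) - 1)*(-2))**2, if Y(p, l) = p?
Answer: 58564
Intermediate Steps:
k = 14 (k = -2*(-5 - 2) = -2*(-7) = 14)
I(h, V) = -14 (I(h, V) = (14*1)*(-1) = 14*(-1) = -14)
(212 + (I(6, 4) - 1)*(-2))**2 = (212 + (-14 - 1)*(-2))**2 = (212 - 15*(-2))**2 = (212 + 30)**2 = 242**2 = 58564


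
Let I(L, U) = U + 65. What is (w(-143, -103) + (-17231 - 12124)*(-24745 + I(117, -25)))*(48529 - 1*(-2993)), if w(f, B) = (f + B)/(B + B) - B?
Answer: 3848548316984754/103 ≈ 3.7365e+13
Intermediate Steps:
I(L, U) = 65 + U
w(f, B) = -B + (B + f)/(2*B) (w(f, B) = (B + f)/((2*B)) - B = (B + f)*(1/(2*B)) - B = (B + f)/(2*B) - B = -B + (B + f)/(2*B))
(w(-143, -103) + (-17231 - 12124)*(-24745 + I(117, -25)))*(48529 - 1*(-2993)) = ((1/2 - 1*(-103) + (1/2)*(-143)/(-103)) + (-17231 - 12124)*(-24745 + (65 - 25)))*(48529 - 1*(-2993)) = ((1/2 + 103 + (1/2)*(-143)*(-1/103)) - 29355*(-24745 + 40))*(48529 + 2993) = ((1/2 + 103 + 143/206) - 29355*(-24705))*51522 = (10732/103 + 725215275)*51522 = (74697184057/103)*51522 = 3848548316984754/103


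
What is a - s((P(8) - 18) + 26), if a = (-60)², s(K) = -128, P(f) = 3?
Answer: 3728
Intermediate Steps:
a = 3600
a - s((P(8) - 18) + 26) = 3600 - 1*(-128) = 3600 + 128 = 3728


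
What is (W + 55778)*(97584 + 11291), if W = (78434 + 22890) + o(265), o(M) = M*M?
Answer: 24750227125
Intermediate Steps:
o(M) = M²
W = 171549 (W = (78434 + 22890) + 265² = 101324 + 70225 = 171549)
(W + 55778)*(97584 + 11291) = (171549 + 55778)*(97584 + 11291) = 227327*108875 = 24750227125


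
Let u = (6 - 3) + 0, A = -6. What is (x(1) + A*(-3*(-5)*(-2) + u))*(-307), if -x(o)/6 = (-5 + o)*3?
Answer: -71838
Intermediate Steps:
u = 3 (u = 3 + 0 = 3)
x(o) = 90 - 18*o (x(o) = -6*(-5 + o)*3 = -6*(-15 + 3*o) = 90 - 18*o)
(x(1) + A*(-3*(-5)*(-2) + u))*(-307) = ((90 - 18*1) - 6*(-3*(-5)*(-2) + 3))*(-307) = ((90 - 18) - 6*(15*(-2) + 3))*(-307) = (72 - 6*(-30 + 3))*(-307) = (72 - 6*(-27))*(-307) = (72 + 162)*(-307) = 234*(-307) = -71838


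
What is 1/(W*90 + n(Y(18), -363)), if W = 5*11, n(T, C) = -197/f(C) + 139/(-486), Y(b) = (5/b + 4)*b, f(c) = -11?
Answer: 5346/26556913 ≈ 0.00020130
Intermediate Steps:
Y(b) = b*(4 + 5/b) (Y(b) = (4 + 5/b)*b = b*(4 + 5/b))
n(T, C) = 94213/5346 (n(T, C) = -197/(-11) + 139/(-486) = -197*(-1/11) + 139*(-1/486) = 197/11 - 139/486 = 94213/5346)
W = 55
1/(W*90 + n(Y(18), -363)) = 1/(55*90 + 94213/5346) = 1/(4950 + 94213/5346) = 1/(26556913/5346) = 5346/26556913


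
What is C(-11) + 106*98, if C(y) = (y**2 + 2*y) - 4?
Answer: 10483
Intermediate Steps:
C(y) = -4 + y**2 + 2*y
C(-11) + 106*98 = (-4 + (-11)**2 + 2*(-11)) + 106*98 = (-4 + 121 - 22) + 10388 = 95 + 10388 = 10483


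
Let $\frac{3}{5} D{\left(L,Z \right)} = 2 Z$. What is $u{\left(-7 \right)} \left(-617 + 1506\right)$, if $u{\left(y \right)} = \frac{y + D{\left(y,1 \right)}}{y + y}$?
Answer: $\frac{1397}{6} \approx 232.83$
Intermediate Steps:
$D{\left(L,Z \right)} = \frac{10 Z}{3}$ ($D{\left(L,Z \right)} = \frac{5 \cdot 2 Z}{3} = \frac{10 Z}{3}$)
$u{\left(y \right)} = \frac{\frac{10}{3} + y}{2 y}$ ($u{\left(y \right)} = \frac{y + \frac{10}{3} \cdot 1}{y + y} = \frac{y + \frac{10}{3}}{2 y} = \left(\frac{10}{3} + y\right) \frac{1}{2 y} = \frac{\frac{10}{3} + y}{2 y}$)
$u{\left(-7 \right)} \left(-617 + 1506\right) = \frac{10 + 3 \left(-7\right)}{6 \left(-7\right)} \left(-617 + 1506\right) = \frac{1}{6} \left(- \frac{1}{7}\right) \left(10 - 21\right) 889 = \frac{1}{6} \left(- \frac{1}{7}\right) \left(-11\right) 889 = \frac{11}{42} \cdot 889 = \frac{1397}{6}$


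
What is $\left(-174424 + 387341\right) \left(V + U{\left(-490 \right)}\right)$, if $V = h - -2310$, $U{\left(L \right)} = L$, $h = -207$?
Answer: $343435121$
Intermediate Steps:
$V = 2103$ ($V = -207 - -2310 = -207 + 2310 = 2103$)
$\left(-174424 + 387341\right) \left(V + U{\left(-490 \right)}\right) = \left(-174424 + 387341\right) \left(2103 - 490\right) = 212917 \cdot 1613 = 343435121$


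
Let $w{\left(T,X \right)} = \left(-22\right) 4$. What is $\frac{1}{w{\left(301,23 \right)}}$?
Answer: $- \frac{1}{88} \approx -0.011364$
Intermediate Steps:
$w{\left(T,X \right)} = -88$
$\frac{1}{w{\left(301,23 \right)}} = \frac{1}{-88} = - \frac{1}{88}$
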